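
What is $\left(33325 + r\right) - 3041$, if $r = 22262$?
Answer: $52546$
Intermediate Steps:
$\left(33325 + r\right) - 3041 = \left(33325 + 22262\right) - 3041 = 55587 - 3041 = 52546$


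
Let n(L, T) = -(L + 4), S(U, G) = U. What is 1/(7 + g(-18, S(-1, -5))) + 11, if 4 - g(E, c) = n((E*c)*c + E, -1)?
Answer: 230/21 ≈ 10.952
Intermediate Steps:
n(L, T) = -4 - L (n(L, T) = -(4 + L) = -4 - L)
g(E, c) = 8 + E + E*c**2 (g(E, c) = 4 - (-4 - ((E*c)*c + E)) = 4 - (-4 - (E*c**2 + E)) = 4 - (-4 - (E + E*c**2)) = 4 - (-4 + (-E - E*c**2)) = 4 - (-4 - E - E*c**2) = 4 + (4 + E + E*c**2) = 8 + E + E*c**2)
1/(7 + g(-18, S(-1, -5))) + 11 = 1/(7 + (8 - 18*(1 + (-1)**2))) + 11 = 1/(7 + (8 - 18*(1 + 1))) + 11 = 1/(7 + (8 - 18*2)) + 11 = 1/(7 + (8 - 36)) + 11 = 1/(7 - 28) + 11 = 1/(-21) + 11 = -1/21 + 11 = 230/21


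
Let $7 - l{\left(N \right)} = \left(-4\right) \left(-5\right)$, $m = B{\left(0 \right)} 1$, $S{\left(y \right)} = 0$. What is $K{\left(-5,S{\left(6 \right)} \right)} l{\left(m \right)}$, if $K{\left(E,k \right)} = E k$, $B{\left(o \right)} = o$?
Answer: $0$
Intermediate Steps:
$m = 0$ ($m = 0 \cdot 1 = 0$)
$l{\left(N \right)} = -13$ ($l{\left(N \right)} = 7 - \left(-4\right) \left(-5\right) = 7 - 20 = -13$)
$K{\left(-5,S{\left(6 \right)} \right)} l{\left(m \right)} = \left(-5\right) 0 \left(-13\right) = 0 \left(-13\right) = 0$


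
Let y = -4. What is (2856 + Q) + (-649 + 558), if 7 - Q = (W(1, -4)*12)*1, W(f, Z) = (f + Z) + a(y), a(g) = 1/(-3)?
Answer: 2812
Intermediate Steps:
a(g) = -1/3
W(f, Z) = -1/3 + Z + f (W(f, Z) = (f + Z) - 1/3 = (Z + f) - 1/3 = -1/3 + Z + f)
Q = 47 (Q = 7 - (-1/3 - 4 + 1)*12 = 7 - (-10/3*12) = 7 - (-40) = 7 - 1*(-40) = 7 + 40 = 47)
(2856 + Q) + (-649 + 558) = (2856 + 47) + (-649 + 558) = 2903 - 91 = 2812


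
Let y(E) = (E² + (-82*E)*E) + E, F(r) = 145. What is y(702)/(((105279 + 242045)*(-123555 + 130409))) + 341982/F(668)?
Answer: 407051218047141/172590505460 ≈ 2358.5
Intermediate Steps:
y(E) = E - 81*E² (y(E) = (E² - 82*E²) + E = -81*E² + E = E - 81*E²)
y(702)/(((105279 + 242045)*(-123555 + 130409))) + 341982/F(668) = (702*(1 - 81*702))/(((105279 + 242045)*(-123555 + 130409))) + 341982/145 = (702*(1 - 56862))/((347324*6854)) + 341982*(1/145) = (702*(-56861))/2380558696 + 341982/145 = -39916422*1/2380558696 + 341982/145 = -19958211/1190279348 + 341982/145 = 407051218047141/172590505460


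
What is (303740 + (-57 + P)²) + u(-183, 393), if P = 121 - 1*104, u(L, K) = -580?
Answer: 304760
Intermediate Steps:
P = 17 (P = 121 - 104 = 17)
(303740 + (-57 + P)²) + u(-183, 393) = (303740 + (-57 + 17)²) - 580 = (303740 + (-40)²) - 580 = (303740 + 1600) - 580 = 305340 - 580 = 304760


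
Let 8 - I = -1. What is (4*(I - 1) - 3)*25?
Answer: 725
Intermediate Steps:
I = 9 (I = 8 - 1*(-1) = 8 + 1 = 9)
(4*(I - 1) - 3)*25 = (4*(9 - 1) - 3)*25 = (4*8 - 3)*25 = (32 - 3)*25 = 29*25 = 725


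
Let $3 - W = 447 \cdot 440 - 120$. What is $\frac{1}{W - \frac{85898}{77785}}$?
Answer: $- \frac{77785}{15289272143} \approx -5.0876 \cdot 10^{-6}$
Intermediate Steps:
$W = -196557$ ($W = 3 - \left(447 \cdot 440 - 120\right) = 3 - \left(196680 - 120\right) = 3 - 196560 = -196557$)
$\frac{1}{W - \frac{85898}{77785}} = \frac{1}{-196557 - \frac{85898}{77785}} = \frac{1}{- \frac{15289272143}{77785}} = - \frac{77785}{15289272143}$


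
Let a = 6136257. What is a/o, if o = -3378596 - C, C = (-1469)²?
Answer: -2045419/1845519 ≈ -1.1083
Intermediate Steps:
C = 2157961
o = -5536557 (o = -3378596 - 1*2157961 = -3378596 - 2157961 = -5536557)
a/o = 6136257/(-5536557) = 6136257*(-1/5536557) = -2045419/1845519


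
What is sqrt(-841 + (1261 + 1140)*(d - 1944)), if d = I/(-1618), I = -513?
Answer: I*sqrt(12219484221106)/1618 ≈ 2160.5*I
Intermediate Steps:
d = 513/1618 (d = -513/(-1618) = -513*(-1/1618) = 513/1618 ≈ 0.31706)
sqrt(-841 + (1261 + 1140)*(d - 1944)) = sqrt(-841 + (1261 + 1140)*(513/1618 - 1944)) = sqrt(-841 + 2401*(-3144879/1618)) = sqrt(-841 - 7550854479/1618) = sqrt(-7552215217/1618) = I*sqrt(12219484221106)/1618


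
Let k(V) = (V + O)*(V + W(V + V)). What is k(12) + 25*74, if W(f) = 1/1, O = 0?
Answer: 2006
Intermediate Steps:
W(f) = 1
k(V) = V*(1 + V) (k(V) = (V + 0)*(V + 1) = V*(1 + V))
k(12) + 25*74 = 12*(1 + 12) + 25*74 = 12*13 + 1850 = 156 + 1850 = 2006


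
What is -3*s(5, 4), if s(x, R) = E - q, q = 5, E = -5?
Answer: 30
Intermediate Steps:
s(x, R) = -10 (s(x, R) = -5 - 1*5 = -5 - 5 = -10)
-3*s(5, 4) = -3*(-10) = 30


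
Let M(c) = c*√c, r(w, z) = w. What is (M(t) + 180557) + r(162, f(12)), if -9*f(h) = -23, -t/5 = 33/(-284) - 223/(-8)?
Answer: 180719 - 78835*I*√11194570/161312 ≈ 1.8072e+5 - 1635.1*I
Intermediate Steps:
t = -78835/568 (t = -5*(33/(-284) - 223/(-8)) = -5*(33*(-1/284) - 223*(-⅛)) = -5*(-33/284 + 223/8) = -5*15767/568 = -78835/568 ≈ -138.79)
f(h) = 23/9 (f(h) = -⅑*(-23) = 23/9)
M(c) = c^(3/2)
(M(t) + 180557) + r(162, f(12)) = ((-78835/568)^(3/2) + 180557) + 162 = (-78835*I*√11194570/161312 + 180557) + 162 = (180557 - 78835*I*√11194570/161312) + 162 = 180719 - 78835*I*√11194570/161312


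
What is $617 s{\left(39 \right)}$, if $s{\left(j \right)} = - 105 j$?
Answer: $-2526615$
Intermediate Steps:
$617 s{\left(39 \right)} = 617 \left(\left(-105\right) 39\right) = 617 \left(-4095\right) = -2526615$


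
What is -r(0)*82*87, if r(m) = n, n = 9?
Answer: -64206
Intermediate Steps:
r(m) = 9
-r(0)*82*87 = -9*82*87 = -738*87 = -1*64206 = -64206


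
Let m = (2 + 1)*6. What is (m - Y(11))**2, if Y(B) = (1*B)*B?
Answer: 10609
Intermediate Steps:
Y(B) = B**2 (Y(B) = B*B = B**2)
m = 18 (m = 3*6 = 18)
(m - Y(11))**2 = (18 - 1*11**2)**2 = (18 - 1*121)**2 = (18 - 121)**2 = (-103)**2 = 10609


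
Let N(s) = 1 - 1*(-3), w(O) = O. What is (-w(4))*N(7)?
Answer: -16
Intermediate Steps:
N(s) = 4 (N(s) = 1 + 3 = 4)
(-w(4))*N(7) = -1*4*4 = -4*4 = -16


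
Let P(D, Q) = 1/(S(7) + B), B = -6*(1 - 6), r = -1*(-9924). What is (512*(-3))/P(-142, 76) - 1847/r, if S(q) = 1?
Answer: -472543031/9924 ≈ -47616.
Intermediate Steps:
r = 9924
B = 30 (B = -6*(-5) = 30)
P(D, Q) = 1/31 (P(D, Q) = 1/(1 + 30) = 1/31)
(512*(-3))/P(-142, 76) - 1847/r = (512*(-3))/(1/31) - 1847/9924 = -1536*31 - 1847*1/9924 = -47616 - 1847/9924 = -472543031/9924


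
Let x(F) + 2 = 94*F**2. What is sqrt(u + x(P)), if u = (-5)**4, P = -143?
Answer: sqrt(1922829) ≈ 1386.7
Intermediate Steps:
u = 625
x(F) = -2 + 94*F**2
sqrt(u + x(P)) = sqrt(625 + (-2 + 94*(-143)**2)) = sqrt(625 + (-2 + 94*20449)) = sqrt(625 + (-2 + 1922206)) = sqrt(625 + 1922204) = sqrt(1922829)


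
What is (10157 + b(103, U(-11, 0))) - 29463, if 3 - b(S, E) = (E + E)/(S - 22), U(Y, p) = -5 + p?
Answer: -1563533/81 ≈ -19303.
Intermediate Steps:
b(S, E) = 3 - 2*E/(-22 + S) (b(S, E) = 3 - (E + E)/(S - 22) = 3 - 2*E/(-22 + S))
(10157 + b(103, U(-11, 0))) - 29463 = (10157 + (-66 - 2*(-5 + 0) + 3*103)/(-22 + 103)) - 29463 = (10157 + (-66 - 2*(-5) + 309)/81) - 29463 = (10157 + (-66 + 10 + 309)/81) - 29463 = (10157 + (1/81)*253) - 29463 = (10157 + 253/81) - 29463 = 822970/81 - 29463 = -1563533/81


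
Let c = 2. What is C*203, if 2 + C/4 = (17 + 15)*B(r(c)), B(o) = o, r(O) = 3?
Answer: 76328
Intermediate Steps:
C = 376 (C = -8 + 4*((17 + 15)*3) = -8 + 4*(32*3) = -8 + 4*96 = -8 + 384 = 376)
C*203 = 376*203 = 76328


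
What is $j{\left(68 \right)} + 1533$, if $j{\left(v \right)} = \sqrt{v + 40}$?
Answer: $1533 + 6 \sqrt{3} \approx 1543.4$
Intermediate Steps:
$j{\left(v \right)} = \sqrt{40 + v}$
$j{\left(68 \right)} + 1533 = \sqrt{40 + 68} + 1533 = \sqrt{108} + 1533 = 6 \sqrt{3} + 1533 = 1533 + 6 \sqrt{3}$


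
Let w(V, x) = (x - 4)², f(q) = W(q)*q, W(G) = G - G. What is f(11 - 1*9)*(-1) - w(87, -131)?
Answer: -18225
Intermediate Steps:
W(G) = 0
f(q) = 0 (f(q) = 0*q = 0)
w(V, x) = (-4 + x)²
f(11 - 1*9)*(-1) - w(87, -131) = 0*(-1) - (-4 - 131)² = 0 - 1*(-135)² = 0 - 1*18225 = 0 - 18225 = -18225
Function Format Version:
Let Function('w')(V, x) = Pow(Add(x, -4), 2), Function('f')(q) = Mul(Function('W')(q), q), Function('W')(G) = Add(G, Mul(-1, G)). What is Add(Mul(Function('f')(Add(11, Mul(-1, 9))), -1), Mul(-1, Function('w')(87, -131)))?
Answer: -18225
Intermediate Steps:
Function('W')(G) = 0
Function('f')(q) = 0 (Function('f')(q) = Mul(0, q) = 0)
Function('w')(V, x) = Pow(Add(-4, x), 2)
Add(Mul(Function('f')(Add(11, Mul(-1, 9))), -1), Mul(-1, Function('w')(87, -131))) = Add(Mul(0, -1), Mul(-1, Pow(Add(-4, -131), 2))) = Add(0, Mul(-1, Pow(-135, 2))) = Add(0, Mul(-1, 18225)) = Add(0, -18225) = -18225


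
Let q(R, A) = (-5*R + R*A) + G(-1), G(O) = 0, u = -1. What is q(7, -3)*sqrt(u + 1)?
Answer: 0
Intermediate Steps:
q(R, A) = -5*R + A*R (q(R, A) = (-5*R + R*A) + 0 = (-5*R + A*R) + 0 = -5*R + A*R)
q(7, -3)*sqrt(u + 1) = (7*(-5 - 3))*sqrt(-1 + 1) = (7*(-8))*sqrt(0) = -56*0 = 0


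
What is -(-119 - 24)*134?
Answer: 19162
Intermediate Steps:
-(-119 - 24)*134 = -(-143)*134 = -1*(-19162) = 19162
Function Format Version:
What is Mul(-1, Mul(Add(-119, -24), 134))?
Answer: 19162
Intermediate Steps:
Mul(-1, Mul(Add(-119, -24), 134)) = Mul(-1, Mul(-143, 134)) = Mul(-1, -19162) = 19162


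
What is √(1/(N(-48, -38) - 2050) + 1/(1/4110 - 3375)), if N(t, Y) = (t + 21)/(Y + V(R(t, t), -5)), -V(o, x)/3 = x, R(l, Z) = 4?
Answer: I*√335138169277096401139/653654866627 ≈ 0.028007*I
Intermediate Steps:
V(o, x) = -3*x
N(t, Y) = (21 + t)/(15 + Y) (N(t, Y) = (t + 21)/(Y - 3*(-5)) = (21 + t)/(Y + 15) = (21 + t)/(15 + Y))
√(1/(N(-48, -38) - 2050) + 1/(1/4110 - 3375)) = √(1/((21 - 48)/(15 - 38) - 2050) + 1/(1/4110 - 3375)) = √(1/(-27/(-23) - 2050) + 1/(1/4110 - 3375)) = √(1/(-1/23*(-27) - 2050) + 1/(-13871249/4110)) = √(1/(27/23 - 2050) - 4110/13871249) = √(1/(-47123/23) - 4110/13871249) = √(-23/47123 - 4110/13871249) = √(-512714257/653654866627) = I*√335138169277096401139/653654866627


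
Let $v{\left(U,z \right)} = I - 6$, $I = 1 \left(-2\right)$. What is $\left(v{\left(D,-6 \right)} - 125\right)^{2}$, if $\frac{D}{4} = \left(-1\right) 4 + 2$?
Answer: $17689$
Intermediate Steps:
$D = -8$ ($D = 4 \left(\left(-1\right) 4 + 2\right) = 4 \left(-4 + 2\right) = 4 \left(-2\right) = -8$)
$I = -2$
$v{\left(U,z \right)} = -8$ ($v{\left(U,z \right)} = -2 - 6 = -8$)
$\left(v{\left(D,-6 \right)} - 125\right)^{2} = \left(-8 - 125\right)^{2} = \left(-133\right)^{2} = 17689$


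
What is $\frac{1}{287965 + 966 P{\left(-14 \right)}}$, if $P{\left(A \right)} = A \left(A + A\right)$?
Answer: $\frac{1}{666637} \approx 1.5001 \cdot 10^{-6}$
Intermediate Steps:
$P{\left(A \right)} = 2 A^{2}$ ($P{\left(A \right)} = A 2 A = 2 A^{2}$)
$\frac{1}{287965 + 966 P{\left(-14 \right)}} = \frac{1}{287965 + 966 \cdot 2 \left(-14\right)^{2}} = \frac{1}{287965 + 966 \cdot 2 \cdot 196} = \frac{1}{287965 + 966 \cdot 392} = \frac{1}{287965 + 378672} = \frac{1}{666637}$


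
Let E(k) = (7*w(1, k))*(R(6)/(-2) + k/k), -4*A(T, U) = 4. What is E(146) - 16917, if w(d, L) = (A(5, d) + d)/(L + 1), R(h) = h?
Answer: -16917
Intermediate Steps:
A(T, U) = -1 (A(T, U) = -1/4*4 = -1)
w(d, L) = (-1 + d)/(1 + L) (w(d, L) = (-1 + d)/(L + 1) = (-1 + d)/(1 + L))
E(k) = 0 (E(k) = (7*((-1 + 1)/(1 + k)))*(6/(-2) + k/k) = (7*(0/(1 + k)))*(6*(-1/2) + 1) = (7*0)*(-3 + 1) = 0*(-2) = 0)
E(146) - 16917 = 0 - 16917 = -16917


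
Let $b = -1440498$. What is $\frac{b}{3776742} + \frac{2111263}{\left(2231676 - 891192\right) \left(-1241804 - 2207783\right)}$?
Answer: $- \frac{123352557090904795}{323409144264693484} \approx -0.38141$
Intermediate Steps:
$\frac{b}{3776742} + \frac{2111263}{\left(2231676 - 891192\right) \left(-1241804 - 2207783\right)} = - \frac{1440498}{3776742} + \frac{2111263}{\left(2231676 - 891192\right) \left(-1241804 - 2207783\right)} = \left(-1440498\right) \frac{1}{3776742} + \frac{2111263}{1340484 \left(-3449587\right)} = - \frac{240083}{629457} + \frac{2111263}{-4624116180108} = - \frac{240083}{629457} + 2111263 \left(- \frac{1}{4624116180108}\right) = - \frac{240083}{629457} - \frac{2111263}{4624116180108} = - \frac{123352557090904795}{323409144264693484}$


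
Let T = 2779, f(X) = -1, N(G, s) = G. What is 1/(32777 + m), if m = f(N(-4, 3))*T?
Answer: 1/29998 ≈ 3.3336e-5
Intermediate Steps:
m = -2779 (m = -1*2779 = -2779)
1/(32777 + m) = 1/(32777 - 2779) = 1/29998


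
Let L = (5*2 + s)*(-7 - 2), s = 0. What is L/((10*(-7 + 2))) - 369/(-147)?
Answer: 1056/245 ≈ 4.3102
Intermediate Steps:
L = -90 (L = (5*2 + 0)*(-7 - 2) = (10 + 0)*(-9) = 10*(-9) = -90)
L/((10*(-7 + 2))) - 369/(-147) = -90*1/(10*(-7 + 2)) - 369/(-147) = -90/(10*(-5)) - 369*(-1/147) = -90/(-50) + 123/49 = -90*(-1/50) + 123/49 = 9/5 + 123/49 = 1056/245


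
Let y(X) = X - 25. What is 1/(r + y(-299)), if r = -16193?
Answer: -1/16517 ≈ -6.0544e-5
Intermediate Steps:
y(X) = -25 + X
1/(r + y(-299)) = 1/(-16193 + (-25 - 299)) = 1/(-16193 - 324) = 1/(-16517) = -1/16517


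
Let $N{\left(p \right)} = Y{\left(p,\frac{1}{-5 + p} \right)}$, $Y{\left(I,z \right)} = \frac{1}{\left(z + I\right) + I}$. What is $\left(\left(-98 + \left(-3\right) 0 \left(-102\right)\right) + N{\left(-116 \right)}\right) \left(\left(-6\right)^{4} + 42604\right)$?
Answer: $- \frac{120780972500}{28073} \approx -4.3024 \cdot 10^{6}$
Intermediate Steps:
$Y{\left(I,z \right)} = \frac{1}{z + 2 I}$ ($Y{\left(I,z \right)} = \frac{1}{\left(I + z\right) + I} = \frac{1}{z + 2 I}$)
$N{\left(p \right)} = \frac{1}{\frac{1}{-5 + p} + 2 p}$
$\left(\left(-98 + \left(-3\right) 0 \left(-102\right)\right) + N{\left(-116 \right)}\right) \left(\left(-6\right)^{4} + 42604\right) = \left(\left(-98 + \left(-3\right) 0 \left(-102\right)\right) + \frac{-5 - 116}{1 + 2 \left(-116\right) \left(-5 - 116\right)}\right) \left(\left(-6\right)^{4} + 42604\right) = \left(\left(-98 + 0 \left(-102\right)\right) + \frac{1}{1 + 2 \left(-116\right) \left(-121\right)} \left(-121\right)\right) \left(1296 + 42604\right) = \left(\left(-98 + 0\right) + \frac{1}{1 + 28072} \left(-121\right)\right) 43900 = \left(-98 + \frac{1}{28073} \left(-121\right)\right) 43900 = \left(-98 - \frac{121}{28073}\right) 43900 = \left(- \frac{2751275}{28073}\right) 43900 = - \frac{120780972500}{28073}$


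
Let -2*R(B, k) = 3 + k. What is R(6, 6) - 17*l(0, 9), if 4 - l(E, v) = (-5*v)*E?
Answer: -145/2 ≈ -72.500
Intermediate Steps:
R(B, k) = -3/2 - k/2 (R(B, k) = -(3 + k)/2 = -3/2 - k/2)
l(E, v) = 4 + 5*E*v (l(E, v) = 4 - (-5*v)*E = 4 - (-5)*E*v = 4 + 5*E*v)
R(6, 6) - 17*l(0, 9) = (-3/2 - 1/2*6) - 17*(4 + 5*0*9) = (-3/2 - 3) - 17*(4 + 0) = -9/2 - 17*4 = -9/2 - 68 = -145/2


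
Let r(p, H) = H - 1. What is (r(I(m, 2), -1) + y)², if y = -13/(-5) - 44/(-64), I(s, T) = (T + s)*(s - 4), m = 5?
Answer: 10609/6400 ≈ 1.6577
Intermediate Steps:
I(s, T) = (-4 + s)*(T + s) (I(s, T) = (T + s)*(-4 + s) = (-4 + s)*(T + s))
y = 263/80 (y = -13*(-⅕) - 44*(-1/64) = 13/5 + 11/16 = 263/80 ≈ 3.2875)
r(p, H) = -1 + H
(r(I(m, 2), -1) + y)² = ((-1 - 1) + 263/80)² = (-2 + 263/80)² = (103/80)² = 10609/6400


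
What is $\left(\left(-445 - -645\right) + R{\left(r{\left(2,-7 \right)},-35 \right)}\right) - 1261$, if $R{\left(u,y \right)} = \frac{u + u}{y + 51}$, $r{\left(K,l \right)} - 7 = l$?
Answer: $-1061$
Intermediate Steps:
$r{\left(K,l \right)} = 7 + l$
$R{\left(u,y \right)} = \frac{2 u}{51 + y}$
$\left(\left(-445 - -645\right) + R{\left(r{\left(2,-7 \right)},-35 \right)}\right) - 1261 = \left(\left(-445 - -645\right) + \frac{2 \left(7 - 7\right)}{51 - 35}\right) - 1261 = \left(\left(-445 + 645\right) + 2 \cdot 0 \cdot \frac{1}{16}\right) - 1261 = \left(200 + 2 \cdot 0 \cdot \frac{1}{16}\right) - 1261 = \left(200 + 0\right) - 1261 = 200 - 1261 = -1061$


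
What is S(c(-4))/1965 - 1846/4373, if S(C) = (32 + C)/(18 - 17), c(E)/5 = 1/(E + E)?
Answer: -27921497/68743560 ≈ -0.40617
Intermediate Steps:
c(E) = 5/(2*E) (c(E) = 5/(E + E) = 5/((2*E)) = 5*(1/(2*E)) = 5/(2*E))
S(C) = 32 + C (S(C) = (32 + C)/1 = (32 + C)*1 = 32 + C)
S(c(-4))/1965 - 1846/4373 = (32 + (5/2)/(-4))/1965 - 1846/4373 = (32 + (5/2)*(-¼))*(1/1965) - 1846*1/4373 = (32 - 5/8)*(1/1965) - 1846/4373 = (251/8)*(1/1965) - 1846/4373 = 251/15720 - 1846/4373 = -27921497/68743560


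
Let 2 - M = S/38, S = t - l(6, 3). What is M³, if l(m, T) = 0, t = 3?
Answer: 389017/54872 ≈ 7.0895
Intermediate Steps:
S = 3 (S = 3 - 1*0 = 3 + 0 = 3)
M = 73/38 (M = 2 - 3/38 = 73/38 ≈ 1.9211)
M³ = (73/38)³ = 389017/54872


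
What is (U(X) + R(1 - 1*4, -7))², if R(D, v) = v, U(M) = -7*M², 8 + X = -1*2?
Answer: 499849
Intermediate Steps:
X = -10 (X = -8 - 1*2 = -8 - 2 = -10)
(U(X) + R(1 - 1*4, -7))² = (-7*(-10)² - 7)² = (-7*100 - 7)² = (-700 - 7)² = (-707)² = 499849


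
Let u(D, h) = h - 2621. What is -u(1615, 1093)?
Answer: 1528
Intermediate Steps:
u(D, h) = -2621 + h
-u(1615, 1093) = -(-2621 + 1093) = -1*(-1528) = 1528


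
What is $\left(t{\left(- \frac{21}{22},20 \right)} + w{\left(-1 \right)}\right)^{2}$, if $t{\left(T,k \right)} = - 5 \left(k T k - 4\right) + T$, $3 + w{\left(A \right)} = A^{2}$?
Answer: $\frac{1795640625}{484} \approx 3.71 \cdot 10^{6}$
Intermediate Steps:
$w{\left(A \right)} = -3 + A^{2}$
$t{\left(T,k \right)} = 20 + T - 5 T k^{2}$ ($t{\left(T,k \right)} = - 5 \left(T k k - 4\right) + T = - 5 \left(T k^{2} - 4\right) + T = - 5 \left(-4 + T k^{2}\right) + T = \left(20 - 5 T k^{2}\right) + T = 20 + T - 5 T k^{2}$)
$\left(t{\left(- \frac{21}{22},20 \right)} + w{\left(-1 \right)}\right)^{2} = \left(\left(20 - \frac{21}{22} - 5 \left(- \frac{21}{22}\right) 20^{2}\right) - \left(3 - \left(-1\right)^{2}\right)\right)^{2} = \left(\left(20 - \frac{21}{22} - 5 \left(\left(-21\right) \frac{1}{22}\right) 400\right) + \left(-3 + 1\right)\right)^{2} = \left(\left(20 - \frac{21}{22} - \left(- \frac{105}{22}\right) 400\right) - 2\right)^{2} = \left(\left(20 - \frac{21}{22} + \frac{21000}{11}\right) - 2\right)^{2} = \left(\frac{42419}{22} - 2\right)^{2} = \left(\frac{42375}{22}\right)^{2} = \frac{1795640625}{484}$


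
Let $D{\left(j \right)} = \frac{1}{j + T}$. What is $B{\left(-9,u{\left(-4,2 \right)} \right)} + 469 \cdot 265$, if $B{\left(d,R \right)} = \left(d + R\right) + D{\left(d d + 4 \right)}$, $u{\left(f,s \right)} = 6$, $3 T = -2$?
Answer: $\frac{31443349}{253} \approx 1.2428 \cdot 10^{5}$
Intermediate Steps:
$T = - \frac{2}{3}$ ($T = \frac{1}{3} \left(-2\right) = - \frac{2}{3} \approx -0.66667$)
$D{\left(j \right)} = \frac{1}{- \frac{2}{3} + j}$ ($D{\left(j \right)} = \frac{1}{j - \frac{2}{3}} = \frac{1}{- \frac{2}{3} + j}$)
$B{\left(d,R \right)} = R + d + \frac{3}{10 + 3 d^{2}}$ ($B{\left(d,R \right)} = \left(d + R\right) + \frac{3}{-2 + 3 \left(d d + 4\right)} = \left(R + d\right) + \frac{3}{-2 + 3 \left(d^{2} + 4\right)} = \left(R + d\right) + \frac{3}{-2 + 3 \left(4 + d^{2}\right)} = \left(R + d\right) + \frac{3}{-2 + \left(12 + 3 d^{2}\right)} = \left(R + d\right) + \frac{3}{10 + 3 d^{2}} = R + d + \frac{3}{10 + 3 d^{2}}$)
$B{\left(-9,u{\left(-4,2 \right)} \right)} + 469 \cdot 265 = \frac{3 + \left(10 + 3 \left(-9\right)^{2}\right) \left(6 - 9\right)}{10 + 3 \left(-9\right)^{2}} + 469 \cdot 265 = \frac{3 + \left(10 + 3 \cdot 81\right) \left(-3\right)}{10 + 3 \cdot 81} + 124285 = \frac{3 + \left(10 + 243\right) \left(-3\right)}{10 + 243} + 124285 = \frac{3 + 253 \left(-3\right)}{253} + 124285 = \frac{3 - 759}{253} + 124285 = \frac{1}{253} \left(-756\right) + 124285 = - \frac{756}{253} + 124285 = \frac{31443349}{253}$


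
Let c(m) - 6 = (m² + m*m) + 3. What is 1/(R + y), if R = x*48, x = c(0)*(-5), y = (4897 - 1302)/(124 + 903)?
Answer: -1027/2214725 ≈ -0.00046371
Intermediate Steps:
y = 3595/1027 ≈ 3.5005
c(m) = 9 + 2*m² (c(m) = 6 + ((m² + m*m) + 3) = 6 + ((m² + m²) + 3) = 6 + (2*m² + 3) = 6 + (3 + 2*m²) = 9 + 2*m²)
x = -45 (x = (9 + 2*0²)*(-5) = (9 + 2*0)*(-5) = (9 + 0)*(-5) = 9*(-5) = -45)
R = -2160 (R = -45*48 = -2160)
1/(R + y) = 1/(-2160 + 3595/1027) = 1/(-2214725/1027) = -1027/2214725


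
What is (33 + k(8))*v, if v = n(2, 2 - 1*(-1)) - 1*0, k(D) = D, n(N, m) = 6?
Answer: 246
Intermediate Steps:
v = 6 (v = 6 - 1*0 = 6 + 0 = 6)
(33 + k(8))*v = (33 + 8)*6 = 41*6 = 246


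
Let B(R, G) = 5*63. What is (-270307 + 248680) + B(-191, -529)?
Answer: -21312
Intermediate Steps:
B(R, G) = 315
(-270307 + 248680) + B(-191, -529) = (-270307 + 248680) + 315 = -21627 + 315 = -21312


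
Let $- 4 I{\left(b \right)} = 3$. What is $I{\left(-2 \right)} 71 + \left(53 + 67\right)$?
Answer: $\frac{267}{4} \approx 66.75$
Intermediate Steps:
$I{\left(b \right)} = - \frac{3}{4}$ ($I{\left(b \right)} = \left(- \frac{1}{4}\right) 3 = - \frac{3}{4}$)
$I{\left(-2 \right)} 71 + \left(53 + 67\right) = \left(- \frac{3}{4}\right) 71 + \left(53 + 67\right) = - \frac{213}{4} + 120 = \frac{267}{4}$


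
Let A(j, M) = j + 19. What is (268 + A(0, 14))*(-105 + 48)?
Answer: -16359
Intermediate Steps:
A(j, M) = 19 + j
(268 + A(0, 14))*(-105 + 48) = (268 + (19 + 0))*(-105 + 48) = (268 + 19)*(-57) = 287*(-57) = -16359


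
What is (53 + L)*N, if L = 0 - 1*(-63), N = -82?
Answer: -9512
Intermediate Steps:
L = 63 (L = 0 + 63 = 63)
(53 + L)*N = (53 + 63)*(-82) = 116*(-82) = -9512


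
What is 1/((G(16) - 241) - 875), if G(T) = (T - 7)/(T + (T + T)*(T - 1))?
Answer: -496/553527 ≈ -0.00089607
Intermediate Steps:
G(T) = (-7 + T)/(T + 2*T*(-1 + T)) (G(T) = (-7 + T)/(T + (2*T)*(-1 + T)) = (-7 + T)/(T + 2*T*(-1 + T)))
1/((G(16) - 241) - 875) = 1/(((-7 + 16)/(16*(-1 + 2*16)) - 241) - 875) = 1/(((1/16)*9/(-1 + 32) - 241) - 875) = 1/(((1/16)*9/31 - 241) - 875) = 1/(((1/16)*(1/31)*9 - 241) - 875) = 1/((9/496 - 241) - 875) = 1/(-119527/496 - 875) = 1/(-553527/496) = -496/553527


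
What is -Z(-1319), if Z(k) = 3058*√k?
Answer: -3058*I*√1319 ≈ -1.1106e+5*I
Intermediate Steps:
-Z(-1319) = -3058*√(-1319) = -3058*I*√1319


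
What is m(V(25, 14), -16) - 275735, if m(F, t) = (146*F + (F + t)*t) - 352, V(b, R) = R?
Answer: -274011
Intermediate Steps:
m(F, t) = -352 + 146*F + t*(F + t) (m(F, t) = (146*F + t*(F + t)) - 352 = -352 + 146*F + t*(F + t))
m(V(25, 14), -16) - 275735 = (-352 + (-16)**2 + 146*14 + 14*(-16)) - 275735 = (-352 + 256 + 2044 - 224) - 275735 = 1724 - 275735 = -274011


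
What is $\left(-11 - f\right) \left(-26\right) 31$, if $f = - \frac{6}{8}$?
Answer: $\frac{16523}{2} \approx 8261.5$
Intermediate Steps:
$f = - \frac{3}{4}$ ($f = \left(-6\right) \frac{1}{8} = - \frac{3}{4} \approx -0.75$)
$\left(-11 - f\right) \left(-26\right) 31 = \left(-11 - - \frac{3}{4}\right) \left(-26\right) 31 = \left(-11 + \frac{3}{4}\right) \left(-26\right) 31 = \left(- \frac{41}{4}\right) \left(-26\right) 31 = \frac{533}{2} \cdot 31 = \frac{16523}{2}$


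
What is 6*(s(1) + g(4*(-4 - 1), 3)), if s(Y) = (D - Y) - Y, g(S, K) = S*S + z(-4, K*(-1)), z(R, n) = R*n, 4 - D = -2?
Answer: 2496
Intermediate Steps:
D = 6 (D = 4 - 1*(-2) = 4 + 2 = 6)
g(S, K) = S² + 4*K (g(S, K) = S*S - 4*K*(-1) = S² - (-4)*K = S² + 4*K)
s(Y) = 6 - 2*Y (s(Y) = (6 - Y) - Y = 6 - 2*Y)
6*(s(1) + g(4*(-4 - 1), 3)) = 6*((6 - 2*1) + ((4*(-4 - 1))² + 4*3)) = 6*((6 - 2) + ((4*(-5))² + 12)) = 6*(4 + ((-20)² + 12)) = 6*(4 + (400 + 12)) = 6*(4 + 412) = 6*416 = 2496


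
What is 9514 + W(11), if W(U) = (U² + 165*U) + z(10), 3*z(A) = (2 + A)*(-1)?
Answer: 11446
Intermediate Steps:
z(A) = -⅔ - A/3 (z(A) = ((2 + A)*(-1))/3 = (-2 - A)/3 = -⅔ - A/3)
W(U) = -4 + U² + 165*U (W(U) = (U² + 165*U) + (-⅔ - ⅓*10) = (U² + 165*U) + (-⅔ - 10/3) = (U² + 165*U) - 4 = -4 + U² + 165*U)
9514 + W(11) = 9514 + (-4 + 11² + 165*11) = 9514 + (-4 + 121 + 1815) = 9514 + 1932 = 11446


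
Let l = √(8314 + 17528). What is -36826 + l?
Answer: -36826 + √25842 ≈ -36665.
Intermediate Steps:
l = √25842 ≈ 160.75
-36826 + l = -36826 + √25842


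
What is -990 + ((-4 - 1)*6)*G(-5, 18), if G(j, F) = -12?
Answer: -630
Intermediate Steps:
-990 + ((-4 - 1)*6)*G(-5, 18) = -990 + ((-4 - 1)*6)*(-12) = -990 - 5*6*(-12) = -990 - 30*(-12) = -990 + 360 = -630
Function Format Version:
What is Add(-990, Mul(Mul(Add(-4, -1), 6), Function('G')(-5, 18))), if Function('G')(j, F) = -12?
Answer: -630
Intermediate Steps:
Add(-990, Mul(Mul(Add(-4, -1), 6), Function('G')(-5, 18))) = Add(-990, Mul(Mul(Add(-4, -1), 6), -12)) = Add(-990, Mul(Mul(-5, 6), -12)) = Add(-990, Mul(-30, -12)) = Add(-990, 360) = -630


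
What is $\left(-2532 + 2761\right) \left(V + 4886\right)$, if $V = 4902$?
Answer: $2241452$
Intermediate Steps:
$\left(-2532 + 2761\right) \left(V + 4886\right) = \left(-2532 + 2761\right) \left(4902 + 4886\right) = 229 \cdot 9788 = 2241452$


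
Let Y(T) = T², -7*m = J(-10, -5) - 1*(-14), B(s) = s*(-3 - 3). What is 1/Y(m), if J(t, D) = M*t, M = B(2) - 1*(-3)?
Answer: 49/10816 ≈ 0.0045303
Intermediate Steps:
B(s) = -6*s (B(s) = s*(-6) = -6*s)
M = -9 (M = -6*2 - 1*(-3) = -12 + 3 = -9)
J(t, D) = -9*t
m = -104/7 (m = -(-9*(-10) - 1*(-14))/7 = -(90 + 14)/7 = -⅐*104 = -104/7 ≈ -14.857)
1/Y(m) = 1/((-104/7)²) = 1/(10816/49) = 49/10816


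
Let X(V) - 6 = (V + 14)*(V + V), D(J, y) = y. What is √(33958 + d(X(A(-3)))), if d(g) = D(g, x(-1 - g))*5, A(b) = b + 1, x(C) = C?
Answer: √34163 ≈ 184.83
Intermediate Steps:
A(b) = 1 + b
X(V) = 6 + 2*V*(14 + V) (X(V) = 6 + (V + 14)*(V + V) = 6 + (14 + V)*(2*V) = 6 + 2*V*(14 + V))
d(g) = -5 - 5*g (d(g) = (-1 - g)*5 = -5 - 5*g)
√(33958 + d(X(A(-3)))) = √(33958 + (-5 - 5*(6 + 2*(1 - 3)² + 28*(1 - 3)))) = √(33958 + (-5 - 5*(6 + 2*(-2)² + 28*(-2)))) = √(33958 + (-5 - 5*(6 + 2*4 - 56))) = √(33958 + (-5 - 5*(6 + 8 - 56))) = √(33958 + (-5 - 5*(-42))) = √(33958 + (-5 + 210)) = √(33958 + 205) = √34163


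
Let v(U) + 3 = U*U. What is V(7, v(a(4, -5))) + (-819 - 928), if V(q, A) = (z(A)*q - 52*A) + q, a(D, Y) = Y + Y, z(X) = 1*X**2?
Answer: 59079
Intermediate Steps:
z(X) = X**2
a(D, Y) = 2*Y
v(U) = -3 + U**2 (v(U) = -3 + U*U = -3 + U**2)
V(q, A) = q - 52*A + q*A**2 (V(q, A) = (A**2*q - 52*A) + q = (q*A**2 - 52*A) + q = (-52*A + q*A**2) + q = q - 52*A + q*A**2)
V(7, v(a(4, -5))) + (-819 - 928) = (7 - 52*(-3 + (2*(-5))**2) + 7*(-3 + (2*(-5))**2)**2) + (-819 - 928) = (7 - 52*(-3 + (-10)**2) + 7*(-3 + (-10)**2)**2) - 1747 = (7 - 52*(-3 + 100) + 7*(-3 + 100)**2) - 1747 = (7 - 52*97 + 7*97**2) - 1747 = (7 - 5044 + 7*9409) - 1747 = (7 - 5044 + 65863) - 1747 = 60826 - 1747 = 59079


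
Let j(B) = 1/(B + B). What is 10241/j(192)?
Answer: 3932544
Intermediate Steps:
j(B) = 1/(2*B)
10241/j(192) = 10241/(((½)/192)) = 10241/(((½)*(1/192))) = 10241/(1/384) = 10241*384 = 3932544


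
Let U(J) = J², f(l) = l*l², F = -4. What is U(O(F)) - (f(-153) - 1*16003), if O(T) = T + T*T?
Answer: 3597724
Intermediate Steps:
O(T) = T + T²
f(l) = l³
U(O(F)) - (f(-153) - 1*16003) = (-4*(1 - 4))² - ((-153)³ - 1*16003) = (-4*(-3))² - (-3581577 - 16003) = 12² - 1*(-3597580) = 144 + 3597580 = 3597724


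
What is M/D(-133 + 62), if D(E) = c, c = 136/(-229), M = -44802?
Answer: 5129829/68 ≈ 75439.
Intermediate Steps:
c = -136/229 (c = 136*(-1/229) = -136/229 ≈ -0.59389)
D(E) = -136/229
M/D(-133 + 62) = -44802/(-136/229) = -44802*(-229/136) = 5129829/68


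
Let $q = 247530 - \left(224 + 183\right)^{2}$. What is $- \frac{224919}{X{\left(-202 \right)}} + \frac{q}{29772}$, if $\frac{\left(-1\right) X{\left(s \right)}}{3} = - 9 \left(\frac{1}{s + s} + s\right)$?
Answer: $\frac{35626180955}{809887716} \approx 43.989$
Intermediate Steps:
$q = 81881$ ($q = 247530 - 407^{2} = 247530 - 165649 = 81881$)
$X{\left(s \right)} = 27 s + \frac{27}{2 s}$ ($X{\left(s \right)} = - 3 \left(- 9 \left(\frac{1}{s + s} + s\right)\right) = - 3 \left(- 9 \left(\frac{1}{2 s} + s\right)\right) = - 3 \left(- 9 \left(s + \frac{1}{2 s}\right)\right) = - 3 \left(- 9 s - \frac{9}{2 s}\right) = 27 s + \frac{27}{2 s}$)
$- \frac{224919}{X{\left(-202 \right)}} + \frac{q}{29772} = - \frac{224919}{27 \left(-202\right) + \frac{27}{2 \left(-202\right)}} + \frac{81881}{29772} = - \frac{224919}{-5454 + \frac{27}{2} \left(- \frac{1}{202}\right)} + 81881 \cdot \frac{1}{29772} = - \frac{224919}{-5454 - \frac{27}{404}} + \frac{81881}{29772} = - \frac{224919}{- \frac{2203443}{404}} + \frac{81881}{29772} = \left(-224919\right) \left(- \frac{404}{2203443}\right) + \frac{81881}{29772} = \frac{10096364}{244827} + \frac{81881}{29772} = \frac{35626180955}{809887716}$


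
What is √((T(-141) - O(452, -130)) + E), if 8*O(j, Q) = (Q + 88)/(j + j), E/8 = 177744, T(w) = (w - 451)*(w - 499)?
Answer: √1471668728458/904 ≈ 1342.0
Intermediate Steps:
T(w) = (-499 + w)*(-451 + w) (T(w) = (-451 + w)*(-499 + w) = (-499 + w)*(-451 + w))
E = 1421952 (E = 8*177744 = 1421952)
O(j, Q) = (88 + Q)/(16*j) (O(j, Q) = ((Q + 88)/(j + j))/8 = ((88 + Q)/((2*j)))/8 = ((88 + Q)*(1/(2*j)))/8 = ((88 + Q)/(2*j))/8 = (88 + Q)/(16*j))
√((T(-141) - O(452, -130)) + E) = √(((225049 + (-141)² - 950*(-141)) - (88 - 130)/(16*452)) + 1421952) = √(((225049 + 19881 + 133950) - (-42)/(16*452)) + 1421952) = √((378880 - 1*(-21/3616)) + 1421952) = √((378880 + 21/3616) + 1421952) = √(1370030101/3616 + 1421952) = √(6511808533/3616) = √1471668728458/904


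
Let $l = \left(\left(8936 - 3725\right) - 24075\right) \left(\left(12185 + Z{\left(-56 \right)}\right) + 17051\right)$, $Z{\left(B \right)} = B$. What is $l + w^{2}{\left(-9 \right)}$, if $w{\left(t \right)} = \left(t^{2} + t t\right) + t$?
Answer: $-550428111$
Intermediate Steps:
$w{\left(t \right)} = t + 2 t^{2}$ ($w{\left(t \right)} = \left(t^{2} + t^{2}\right) + t = 2 t^{2} + t = t + 2 t^{2}$)
$l = -550451520$ ($l = \left(\left(8936 - 3725\right) - 24075\right) \left(\left(12185 - 56\right) + 17051\right) = \left(\left(8936 - 3725\right) - 24075\right) \left(12129 + 17051\right) = \left(5211 - 24075\right) 29180 = \left(-18864\right) 29180 = -550451520$)
$l + w^{2}{\left(-9 \right)} = -550451520 + \left(- 9 \left(1 + 2 \left(-9\right)\right)\right)^{2} = -550451520 + \left(- 9 \left(1 - 18\right)\right)^{2} = -550451520 + \left(\left(-9\right) \left(-17\right)\right)^{2} = -550451520 + 153^{2} = -550451520 + 23409 = -550428111$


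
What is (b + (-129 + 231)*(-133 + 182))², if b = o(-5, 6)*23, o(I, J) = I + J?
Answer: 25210441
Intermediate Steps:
b = 23 (b = (-5 + 6)*23 = 1*23 = 23)
(b + (-129 + 231)*(-133 + 182))² = (23 + (-129 + 231)*(-133 + 182))² = (23 + 102*49)² = (23 + 4998)² = 5021² = 25210441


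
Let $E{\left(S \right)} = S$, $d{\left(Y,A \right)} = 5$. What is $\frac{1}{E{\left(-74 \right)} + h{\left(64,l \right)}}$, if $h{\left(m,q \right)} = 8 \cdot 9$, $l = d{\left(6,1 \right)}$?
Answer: $- \frac{1}{2} \approx -0.5$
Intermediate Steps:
$l = 5$
$h{\left(m,q \right)} = 72$
$\frac{1}{E{\left(-74 \right)} + h{\left(64,l \right)}} = \frac{1}{-74 + 72} = \frac{1}{-2} = - \frac{1}{2}$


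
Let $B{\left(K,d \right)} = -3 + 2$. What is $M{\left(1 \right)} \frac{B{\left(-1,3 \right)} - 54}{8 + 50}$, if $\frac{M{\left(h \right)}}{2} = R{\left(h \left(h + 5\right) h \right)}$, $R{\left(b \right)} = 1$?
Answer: $- \frac{55}{29} \approx -1.8966$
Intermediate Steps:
$B{\left(K,d \right)} = -1$
$M{\left(h \right)} = 2$ ($M{\left(h \right)} = 2 \cdot 1 = 2$)
$M{\left(1 \right)} \frac{B{\left(-1,3 \right)} - 54}{8 + 50} = 2 \frac{-1 - 54}{8 + 50} = 2 \left(- \frac{55}{58}\right) = - \frac{55}{29}$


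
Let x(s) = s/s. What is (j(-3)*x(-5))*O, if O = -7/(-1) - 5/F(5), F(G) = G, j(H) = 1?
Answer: 6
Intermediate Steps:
x(s) = 1
O = 6 (O = -7/(-1) - 5/5 = -7*(-1) - 5*1/5 = 7 - 1 = 6)
(j(-3)*x(-5))*O = (1*1)*6 = 1*6 = 6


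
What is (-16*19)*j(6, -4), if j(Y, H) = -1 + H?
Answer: 1520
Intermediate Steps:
(-16*19)*j(6, -4) = (-16*19)*(-1 - 4) = -304*(-5) = 1520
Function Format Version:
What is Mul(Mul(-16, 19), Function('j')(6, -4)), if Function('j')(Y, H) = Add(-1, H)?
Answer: 1520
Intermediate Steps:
Mul(Mul(-16, 19), Function('j')(6, -4)) = Mul(Mul(-16, 19), Add(-1, -4)) = Mul(-304, -5) = 1520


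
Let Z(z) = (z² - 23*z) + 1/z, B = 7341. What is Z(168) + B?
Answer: 5325769/168 ≈ 31701.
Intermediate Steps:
Z(z) = 1/z + z² - 23*z
Z(168) + B = (1 + 168²*(-23 + 168))/168 + 7341 = (1 + 28224*145)/168 + 7341 = (1 + 4092480)/168 + 7341 = (1/168)*4092481 + 7341 = 4092481/168 + 7341 = 5325769/168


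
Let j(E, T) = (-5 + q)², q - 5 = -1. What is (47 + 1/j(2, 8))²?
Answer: 2304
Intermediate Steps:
q = 4 (q = 5 - 1 = 4)
j(E, T) = 1 (j(E, T) = (-5 + 4)² = (-1)² = 1)
(47 + 1/j(2, 8))² = (47 + 1/1)² = (47 + 1)² = 48² = 2304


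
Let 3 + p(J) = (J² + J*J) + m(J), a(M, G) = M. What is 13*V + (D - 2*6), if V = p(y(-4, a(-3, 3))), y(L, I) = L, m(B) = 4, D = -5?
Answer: 412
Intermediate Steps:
p(J) = 1 + 2*J² (p(J) = -3 + ((J² + J*J) + 4) = -3 + ((J² + J²) + 4) = -3 + (2*J² + 4) = -3 + (4 + 2*J²) = 1 + 2*J²)
V = 33 (V = 1 + 2*(-4)² = 1 + 2*16 = 1 + 32 = 33)
13*V + (D - 2*6) = 13*33 + (-5 - 2*6) = 429 + (-5 - 12) = 429 - 17 = 412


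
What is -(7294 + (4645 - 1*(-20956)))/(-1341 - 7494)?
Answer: 2193/589 ≈ 3.7233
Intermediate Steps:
-(7294 + (4645 - 1*(-20956)))/(-1341 - 7494) = -(7294 + (4645 + 20956))/(-8835) = -(7294 + 25601)*(-1)/8835 = -32895*(-1)/8835 = -1*(-2193/589) = 2193/589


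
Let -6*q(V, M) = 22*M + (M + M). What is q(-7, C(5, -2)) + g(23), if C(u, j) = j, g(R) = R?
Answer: 31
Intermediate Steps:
q(V, M) = -4*M (q(V, M) = -(22*M + (M + M))/6 = -(22*M + 2*M)/6 = -4*M)
q(-7, C(5, -2)) + g(23) = -4*(-2) + 23 = 8 + 23 = 31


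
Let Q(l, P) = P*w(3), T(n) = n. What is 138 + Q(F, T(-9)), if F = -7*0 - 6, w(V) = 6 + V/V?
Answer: 75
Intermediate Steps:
w(V) = 7 (w(V) = 6 + 1 = 7)
F = -6 (F = 0 - 6 = -6)
Q(l, P) = 7*P (Q(l, P) = P*7 = 7*P)
138 + Q(F, T(-9)) = 138 + 7*(-9) = 138 - 63 = 75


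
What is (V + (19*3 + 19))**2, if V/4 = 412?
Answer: 2972176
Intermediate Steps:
V = 1648 (V = 4*412 = 1648)
(V + (19*3 + 19))**2 = (1648 + (19*3 + 19))**2 = (1648 + (57 + 19))**2 = (1648 + 76)**2 = 1724**2 = 2972176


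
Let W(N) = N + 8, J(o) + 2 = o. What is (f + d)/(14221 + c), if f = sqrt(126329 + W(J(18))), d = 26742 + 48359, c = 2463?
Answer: 75101/16684 + sqrt(126353)/16684 ≈ 4.5227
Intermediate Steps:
J(o) = -2 + o
W(N) = 8 + N
d = 75101
f = sqrt(126353) (f = sqrt(126329 + (8 + (-2 + 18))) = sqrt(126329 + (8 + 16)) = sqrt(126329 + 24) = sqrt(126353) ≈ 355.46)
(f + d)/(14221 + c) = (sqrt(126353) + 75101)/(14221 + 2463) = (75101 + sqrt(126353))/16684 = (75101 + sqrt(126353))*(1/16684) = 75101/16684 + sqrt(126353)/16684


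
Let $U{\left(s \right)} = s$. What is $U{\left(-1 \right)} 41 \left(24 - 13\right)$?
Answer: $-451$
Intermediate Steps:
$U{\left(-1 \right)} 41 \left(24 - 13\right) = \left(-1\right) 41 \left(24 - 13\right) = \left(-41\right) 11 = -451$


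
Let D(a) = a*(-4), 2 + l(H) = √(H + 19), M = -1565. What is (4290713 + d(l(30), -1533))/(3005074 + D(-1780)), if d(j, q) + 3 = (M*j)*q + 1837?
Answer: 8144136/1506097 ≈ 5.4074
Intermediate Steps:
l(H) = -2 + √(19 + H) (l(H) = -2 + √(H + 19) = -2 + √(19 + H))
d(j, q) = 1834 - 1565*j*q (d(j, q) = -3 + ((-1565*j)*q + 1837) = -3 + (-1565*j*q + 1837) = -3 + (1837 - 1565*j*q) = 1834 - 1565*j*q)
D(a) = -4*a
(4290713 + d(l(30), -1533))/(3005074 + D(-1780)) = (4290713 + (1834 - 1565*(-2 + √(19 + 30))*(-1533)))/(3005074 - 4*(-1780)) = (4290713 + (1834 - 1565*(-2 + √49)*(-1533)))/(3005074 + 7120) = (4290713 + (1834 - 1565*(-2 + 7)*(-1533)))/3012194 = (4290713 + (1834 - 1565*5*(-1533)))*(1/3012194) = (4290713 + (1834 + 11995725))*(1/3012194) = (4290713 + 11997559)*(1/3012194) = 16288272*(1/3012194) = 8144136/1506097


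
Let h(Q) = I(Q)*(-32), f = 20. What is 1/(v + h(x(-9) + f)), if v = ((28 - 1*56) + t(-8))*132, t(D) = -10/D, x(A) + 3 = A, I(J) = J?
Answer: -1/3787 ≈ -0.00026406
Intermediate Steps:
x(A) = -3 + A
h(Q) = -32*Q (h(Q) = Q*(-32) = -32*Q)
v = -3531 (v = ((28 - 1*56) - 10/(-8))*132 = ((28 - 56) - 10*(-⅛))*132 = (-28 + 5/4)*132 = -107/4*132 = -3531)
1/(v + h(x(-9) + f)) = 1/(-3531 - 32*((-3 - 9) + 20)) = 1/(-3531 - 32*(-12 + 20)) = 1/(-3531 - 32*8) = 1/(-3531 - 256) = 1/(-3787) = -1/3787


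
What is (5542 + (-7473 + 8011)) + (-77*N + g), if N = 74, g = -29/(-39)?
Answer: 14927/39 ≈ 382.74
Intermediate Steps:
g = 29/39 (g = -29*(-1/39) = 29/39 ≈ 0.74359)
(5542 + (-7473 + 8011)) + (-77*N + g) = (5542 + (-7473 + 8011)) + (-77*74 + 29/39) = (5542 + 538) + (-5698 + 29/39) = 6080 - 222193/39 = 14927/39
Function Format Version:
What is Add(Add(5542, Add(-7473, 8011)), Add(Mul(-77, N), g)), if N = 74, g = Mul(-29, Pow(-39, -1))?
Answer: Rational(14927, 39) ≈ 382.74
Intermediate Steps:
g = Rational(29, 39) (g = Mul(-29, Rational(-1, 39)) = Rational(29, 39) ≈ 0.74359)
Add(Add(5542, Add(-7473, 8011)), Add(Mul(-77, N), g)) = Add(Add(5542, Add(-7473, 8011)), Add(Mul(-77, 74), Rational(29, 39))) = Add(Add(5542, 538), Add(-5698, Rational(29, 39))) = Add(6080, Rational(-222193, 39)) = Rational(14927, 39)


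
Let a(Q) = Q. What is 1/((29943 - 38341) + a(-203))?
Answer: -1/8601 ≈ -0.00011627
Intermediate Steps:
1/((29943 - 38341) + a(-203)) = 1/((29943 - 38341) - 203) = 1/(-8398 - 203) = 1/(-8601) = -1/8601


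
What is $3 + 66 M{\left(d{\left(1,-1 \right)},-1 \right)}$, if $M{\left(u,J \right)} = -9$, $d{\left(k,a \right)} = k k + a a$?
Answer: $-591$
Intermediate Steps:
$d{\left(k,a \right)} = a^{2} + k^{2}$ ($d{\left(k,a \right)} = k^{2} + a^{2} = a^{2} + k^{2}$)
$3 + 66 M{\left(d{\left(1,-1 \right)},-1 \right)} = 3 + 66 \left(-9\right) = 3 - 594 = -591$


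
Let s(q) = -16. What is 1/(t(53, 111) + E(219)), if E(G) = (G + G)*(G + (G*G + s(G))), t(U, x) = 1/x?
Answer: 111/2341637353 ≈ 4.7403e-8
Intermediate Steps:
E(G) = 2*G*(-16 + G + G**2) (E(G) = (G + G)*(G + (G*G - 16)) = (2*G)*(G + (G**2 - 16)) = (2*G)*(G + (-16 + G**2)) = (2*G)*(-16 + G + G**2) = 2*G*(-16 + G + G**2))
1/(t(53, 111) + E(219)) = 1/(1/111 + 2*219*(-16 + 219 + 219**2)) = 1/(1/111 + 2*219*(-16 + 219 + 47961)) = 1/(1/111 + 2*219*48164) = 1/(1/111 + 21095832) = 1/(2341637353/111) = 111/2341637353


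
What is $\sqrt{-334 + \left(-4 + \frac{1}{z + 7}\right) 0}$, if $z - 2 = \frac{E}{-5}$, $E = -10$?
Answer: $i \sqrt{334} \approx 18.276 i$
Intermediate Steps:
$z = 4$ ($z = 2 - \frac{10}{-5} = 2 - -2 = 2 + 2 = 4$)
$\sqrt{-334 + \left(-4 + \frac{1}{z + 7}\right) 0} = \sqrt{-334 + \left(-4 + \frac{1}{4 + 7}\right) 0} = \sqrt{-334 + \left(-4 + \frac{1}{11}\right) 0} = \sqrt{-334 - 0} = \sqrt{-334 + 0} = \sqrt{-334} = i \sqrt{334}$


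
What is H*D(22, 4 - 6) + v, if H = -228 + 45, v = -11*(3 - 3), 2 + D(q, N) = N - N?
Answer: 366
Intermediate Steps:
D(q, N) = -2 (D(q, N) = -2 + (N - N) = -2 + 0 = -2)
v = 0 (v = -11*0 = 0)
H = -183
H*D(22, 4 - 6) + v = -183*(-2) + 0 = 366 + 0 = 366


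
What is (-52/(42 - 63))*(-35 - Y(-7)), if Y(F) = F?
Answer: -208/3 ≈ -69.333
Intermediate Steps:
(-52/(42 - 63))*(-35 - Y(-7)) = (-52/(42 - 63))*(-35 - 1*(-7)) = (-52/(-21))*(-35 + 7) = -52*(-1/21)*(-28) = (52/21)*(-28) = -208/3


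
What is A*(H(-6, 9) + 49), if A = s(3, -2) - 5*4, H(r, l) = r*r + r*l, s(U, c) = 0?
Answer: -620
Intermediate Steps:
H(r, l) = r**2 + l*r
A = -20 (A = 0 - 5*4 = 0 - 20 = -20)
A*(H(-6, 9) + 49) = -20*(-6*(9 - 6) + 49) = -20*(-6*3 + 49) = -20*(-18 + 49) = -20*31 = -620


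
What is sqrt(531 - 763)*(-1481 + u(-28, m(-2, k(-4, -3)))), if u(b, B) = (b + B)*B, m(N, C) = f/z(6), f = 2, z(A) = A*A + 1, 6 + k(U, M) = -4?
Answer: -4059114*I*sqrt(58)/1369 ≈ -22581.0*I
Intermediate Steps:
k(U, M) = -10 (k(U, M) = -6 - 4 = -10)
z(A) = 1 + A**2 (z(A) = A**2 + 1 = 1 + A**2)
m(N, C) = 2/37 (m(N, C) = 2/(1 + 6**2) = 2/(1 + 36) = 2/37)
u(b, B) = B*(B + b) (u(b, B) = (B + b)*B = B*(B + b))
sqrt(531 - 763)*(-1481 + u(-28, m(-2, k(-4, -3)))) = sqrt(531 - 763)*(-1481 + 2*(2/37 - 28)/37) = sqrt(-232)*(-1481 + (2/37)*(-1034/37)) = (2*I*sqrt(58))*(-1481 - 2068/1369) = (2*I*sqrt(58))*(-2029557/1369) = -4059114*I*sqrt(58)/1369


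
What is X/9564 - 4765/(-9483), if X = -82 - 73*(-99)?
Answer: 12592055/10077268 ≈ 1.2495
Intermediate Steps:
X = 7145 (X = -82 + 7227 = 7145)
X/9564 - 4765/(-9483) = 7145/9564 - 4765/(-9483) = 7145*(1/9564) - 4765*(-1/9483) = 7145/9564 + 4765/9483 = 12592055/10077268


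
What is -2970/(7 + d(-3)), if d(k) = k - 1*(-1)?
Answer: -594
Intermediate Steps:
d(k) = 1 + k (d(k) = k + 1 = 1 + k)
-2970/(7 + d(-3)) = -2970/(7 + (1 - 3)) = -2970/(7 - 2) = -2970/5 = -2970*⅕ = -594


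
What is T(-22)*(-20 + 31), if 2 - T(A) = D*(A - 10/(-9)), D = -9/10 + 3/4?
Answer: -187/15 ≈ -12.467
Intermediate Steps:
D = -3/20 (D = -9*1/10 + 3*(1/4) = -9/10 + 3/4 = -3/20 ≈ -0.15000)
T(A) = 13/6 + 3*A/20 (T(A) = 2 - (-3)*(A - 10/(-9))/20 = 2 - (-3)*(A - 10*(-1/9))/20 = 2 - (-3)*(A + 10/9)/20 = 2 - (-3)*(10/9 + A)/20 = 2 - (-1/6 - 3*A/20) = 2 + (1/6 + 3*A/20) = 13/6 + 3*A/20)
T(-22)*(-20 + 31) = (13/6 + (3/20)*(-22))*(-20 + 31) = (13/6 - 33/10)*11 = -17/15*11 = -187/15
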